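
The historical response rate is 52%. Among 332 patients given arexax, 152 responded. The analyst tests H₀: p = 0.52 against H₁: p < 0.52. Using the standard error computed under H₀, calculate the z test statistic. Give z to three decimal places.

z = -2.267

p̂ = 152/332 ≈ 0.45783.
SE = √(p₀(1−p₀)/n) = √(0.2496/332) = 0.02742.
z = (0.45783 − 0.52)/0.02742 = -0.06217/0.02742 = -2.267.
p-value = P(Z < -2.267) ≈ 0.0117.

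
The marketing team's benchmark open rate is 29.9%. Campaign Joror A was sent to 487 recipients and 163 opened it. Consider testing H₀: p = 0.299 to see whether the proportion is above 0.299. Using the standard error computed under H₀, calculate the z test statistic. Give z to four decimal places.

z = 1.7209

p̂ = 163/487 ≈ 0.334702.
Standard error under H₀: √(0.299×0.701/487) = 0.020746.
z = (0.334702 − 0.299)/0.020746 = 0.035702/0.020746 = 1.7209.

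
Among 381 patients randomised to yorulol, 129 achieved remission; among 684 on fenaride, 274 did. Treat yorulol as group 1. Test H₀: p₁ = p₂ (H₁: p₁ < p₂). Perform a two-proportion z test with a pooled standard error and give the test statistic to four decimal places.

z = -1.9998

p̂₁ = 129/381 = 0.338583, p̂₂ = 274/684 = 0.400585.
Pooled p̂ = (129+274)/(381+684) = 403/1065 = 0.378404.
SE = √(p̂(1−p̂)(1/n₁+1/n₂)) = √(0.378404·0.621596·0.00408666) = √(0.000961241) = 0.031004.
z = (0.338583 − 0.400585)/0.031004 = -0.062002/0.031004 = -1.9998.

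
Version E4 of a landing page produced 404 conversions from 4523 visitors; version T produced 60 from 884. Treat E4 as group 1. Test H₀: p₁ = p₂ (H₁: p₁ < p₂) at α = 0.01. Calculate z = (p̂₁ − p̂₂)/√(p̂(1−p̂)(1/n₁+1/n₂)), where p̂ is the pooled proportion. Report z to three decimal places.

z = 2.082

p̂₁ = 404/4523 = 0.089321, p̂₂ = 60/884 = 0.067873.
Pooled p̂ = (404+60)/(4523+884) = 464/5407 = 0.085815.
SE = √(0.0784505 × 0.00135231) = 0.010300.
z = (0.089321 − 0.067873)/0.010300 = 0.021448/0.010300 = 2.082.
p-value = P(Z < 2.082) ≈ 0.9813. With α = 0.01, fail to reject H₀.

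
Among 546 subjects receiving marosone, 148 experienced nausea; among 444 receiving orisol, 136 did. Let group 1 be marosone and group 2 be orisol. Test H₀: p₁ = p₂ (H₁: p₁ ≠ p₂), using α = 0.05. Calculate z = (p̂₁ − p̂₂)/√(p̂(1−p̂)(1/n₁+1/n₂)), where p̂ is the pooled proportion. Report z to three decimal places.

z = -1.219

p̂₁ = 148/546 = 0.271062, p̂₂ = 136/444 = 0.306306.
Pooled p̂ = (148+136)/(546+444) = 284/990 = 0.286869.
SE = √(0.204575 × 0.00408375) = 0.028904.
z = (0.271062 − 0.306306)/0.028904 = -0.035244/0.028904 = -1.219.
Two-sided p-value ≈ 2·Φ(−1.219) = 0.2227. With α = 0.05, fail to reject H₀.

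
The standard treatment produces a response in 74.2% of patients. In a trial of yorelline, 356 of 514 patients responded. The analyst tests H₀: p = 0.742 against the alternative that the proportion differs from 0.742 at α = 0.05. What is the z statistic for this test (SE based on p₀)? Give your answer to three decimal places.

p̂ = 356/514 = 0.69261.
Standard error under H₀: √(0.742×0.258/514) = 0.01930.
z = (0.69261 − 0.742)/0.01930 = -0.04939/0.01930 = -2.559.
Two-sided p-value ≈ 2·Φ(−2.559) = 0.0105, so at α = 0.05 we reject H₀.

z = -2.559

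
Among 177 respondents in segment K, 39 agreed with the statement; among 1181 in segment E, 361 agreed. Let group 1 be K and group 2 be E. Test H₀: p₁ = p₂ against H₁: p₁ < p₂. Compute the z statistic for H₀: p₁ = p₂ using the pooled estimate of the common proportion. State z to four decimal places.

p̂₁ = 39/177 ≈ 0.220339, p̂₂ = 361/1181 ≈ 0.305673.
Pooled p̂ = (39+361)/(177+1181) = 400/1358 = 0.294551.
SE = √(0.207791 × 0.00649646) = 0.036741.
z = (0.220339 − 0.305673)/0.036741 = -0.085334/0.036741 = -2.3226.
p-value = P(Z < -2.323) ≈ 0.0101.

z = -2.3226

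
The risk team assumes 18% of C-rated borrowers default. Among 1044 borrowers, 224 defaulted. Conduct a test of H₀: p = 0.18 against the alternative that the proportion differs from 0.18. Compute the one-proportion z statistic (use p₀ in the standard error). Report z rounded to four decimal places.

p̂ = 224/1044 ≈ 0.2145594.
SE = √(p₀(1−p₀)/n) = √(0.1476/1044) = 0.0118903.
z = (0.2145594 − 0.18)/0.0118903 = 0.0345594/0.0118903 = 2.9065.

z = 2.9065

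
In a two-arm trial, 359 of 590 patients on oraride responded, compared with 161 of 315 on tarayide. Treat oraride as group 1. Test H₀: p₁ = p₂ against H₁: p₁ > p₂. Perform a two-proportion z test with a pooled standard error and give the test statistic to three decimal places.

p̂₁ = 359/590 = 0.60847, p̂₂ = 161/315 = 0.51111.
Pooled p̂ = (359+161)/(590+315) = 520/905 = 0.57459.
SE = √(0.244437 × 0.00486952) = 0.03450.
z = (0.60847 − 0.51111)/0.03450 = 0.09736/0.03450 = 2.822.
p-value = P(Z > 2.822) ≈ 0.0024.

z = 2.822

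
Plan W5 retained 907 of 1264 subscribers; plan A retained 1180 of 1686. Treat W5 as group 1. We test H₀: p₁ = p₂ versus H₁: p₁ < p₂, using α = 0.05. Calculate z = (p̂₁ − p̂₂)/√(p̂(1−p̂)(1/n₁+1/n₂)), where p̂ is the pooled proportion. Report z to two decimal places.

p̂₁ = 907/1264 ≈ 0.71756, p̂₂ = 1180/1686 ≈ 0.69988.
Pooled p̂ = (907+1180)/(1264+1686) = 2087/2950 = 0.70746.
SE = √(0.206961 × 0.00138426) = 0.01693.
z = (0.71756 − 0.69988)/0.01693 = 0.01768/0.01693 = 1.04.
p-value = P(Z < 1.045) ≈ 0.8519; since p > α = 0.05, fail to reject H₀.

z = 1.04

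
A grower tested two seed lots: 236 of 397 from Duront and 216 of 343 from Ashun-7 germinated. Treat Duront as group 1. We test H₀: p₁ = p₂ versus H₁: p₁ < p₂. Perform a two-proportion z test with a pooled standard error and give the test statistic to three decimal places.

z = -0.982

p̂₁ = 236/397 ≈ 0.59446, p̂₂ = 216/343 ≈ 0.62974.
Pooled p̂ = (236+216)/(397+343) = 452/740 = 0.61081.
SE = √(p̂(1−p̂)(1/n₁+1/n₂)) = √(0.61081·0.38919·0.00543434) = √(0.00129186) = 0.03594.
z = (0.59446 − 0.62974)/0.03594 = -0.03528/0.03594 = -0.982.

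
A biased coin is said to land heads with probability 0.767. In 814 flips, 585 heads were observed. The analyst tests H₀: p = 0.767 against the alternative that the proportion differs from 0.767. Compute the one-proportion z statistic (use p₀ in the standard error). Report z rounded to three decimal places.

z = -3.262

p̂ = 585/814 = 0.718673.
Standard error under H₀: √(0.767×0.233/814) = 0.014817.
z = (0.718673 − 0.767)/0.014817 = -0.048327/0.014817 = -3.262.
Two-sided p-value ≈ 2·Φ(−3.262) = 0.0011.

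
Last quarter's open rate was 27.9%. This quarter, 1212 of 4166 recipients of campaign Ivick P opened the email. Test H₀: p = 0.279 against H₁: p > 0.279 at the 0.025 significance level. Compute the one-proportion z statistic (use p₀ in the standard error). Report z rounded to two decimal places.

z = 1.72

p̂ = 1212/4166 = 0.2909.
SE = √(p₀(1−p₀)/n) = √(0.20116/4166) = 0.0069.
z = (0.2909 − 0.279)/0.0069 = 0.0119/0.0069 = 1.72.
p-value = P(Z > 1.716) ≈ 0.0430, so at α = 0.025 we fail to reject H₀.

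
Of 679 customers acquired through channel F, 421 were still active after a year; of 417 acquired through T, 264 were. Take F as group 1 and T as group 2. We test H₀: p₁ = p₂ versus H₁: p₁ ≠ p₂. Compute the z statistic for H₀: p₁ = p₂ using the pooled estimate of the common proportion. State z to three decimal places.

z = -0.434

p̂₁ = 421/679 ≈ 0.62003, p̂₂ = 264/417 ≈ 0.63309.
Pooled p̂ = (421+264)/(679+417) = 685/1096 = 0.62500.
SE = √(p̂(1−p̂)(1/n₁+1/n₂)) = √(0.62500·0.37500·0.00387084) = √(0.000907227) = 0.03012.
z = (0.62003 − 0.63309)/0.03012 = -0.01306/0.03012 = -0.434.
Two-sided p-value ≈ 2·Φ(−0.434) = 0.6645.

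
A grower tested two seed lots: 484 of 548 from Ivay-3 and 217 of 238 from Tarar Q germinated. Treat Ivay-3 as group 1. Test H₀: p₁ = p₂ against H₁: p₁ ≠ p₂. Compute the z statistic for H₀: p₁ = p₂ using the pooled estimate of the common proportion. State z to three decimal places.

z = -1.184

p̂₁ = 484/548 = 0.88321, p̂₂ = 217/238 = 0.91176.
Pooled p̂ = (484+217)/(548+238) = 701/786 = 0.89186.
SE = √(p̂(1−p̂)(1/n₁+1/n₂)) = √(0.89186·0.10814·0.0060265) = √(0.000581242) = 0.02411.
z = (0.88321 − 0.91176)/0.02411 = -0.02855/0.02411 = -1.184.
p-value = 2·P(Z > 1.184) ≈ 0.2363.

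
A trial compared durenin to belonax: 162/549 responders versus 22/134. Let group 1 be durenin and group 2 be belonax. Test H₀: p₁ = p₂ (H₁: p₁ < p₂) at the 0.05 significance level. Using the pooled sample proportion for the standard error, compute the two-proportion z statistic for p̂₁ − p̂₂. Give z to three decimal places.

p̂₁ = 162/549 ≈ 0.29508, p̂₂ = 22/134 ≈ 0.16418.
Pooled p̂ = (162+22)/(549+134) = 184/683 = 0.26940.
SE = √(0.196824 × 0.00928418) = 0.04275.
z = (0.29508 − 0.16418)/0.04275 = 0.13090/0.04275 = 3.062.
p-value = P(Z < 3.062) ≈ 0.9989. With α = 0.05, fail to reject H₀.

z = 3.062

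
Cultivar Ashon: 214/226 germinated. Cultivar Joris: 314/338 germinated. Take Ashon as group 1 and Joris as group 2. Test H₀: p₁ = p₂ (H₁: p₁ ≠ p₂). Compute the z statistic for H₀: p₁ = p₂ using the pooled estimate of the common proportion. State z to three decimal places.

z = 0.853

p̂₁ = 214/226 = 0.94690, p̂₂ = 314/338 = 0.92899.
Pooled p̂ = (214+314)/(226+338) = 528/564 = 0.93617.
SE = √(p̂(1−p̂)(1/n₁+1/n₂)) = √(0.93617·0.06383·0.00738336) = √(0.000441197) = 0.02100.
z = (0.94690 − 0.92899)/0.02100 = 0.01791/0.02100 = 0.853.
Two-sided p-value ≈ 2·Φ(−0.853) = 0.3939.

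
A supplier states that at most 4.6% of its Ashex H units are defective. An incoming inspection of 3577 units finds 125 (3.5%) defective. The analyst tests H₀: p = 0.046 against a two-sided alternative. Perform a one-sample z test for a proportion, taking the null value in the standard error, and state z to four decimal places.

p̂ = 125/3577 = 0.0349455.
Standard error under H₀: √(0.046×0.954/3577) = 0.0035026.
z = (0.0349455 − 0.046)/0.0035026 = -0.0110545/0.0035026 = -3.1561.
Two-sided p-value ≈ 2·Φ(−3.156) = 0.0016.

z = -3.1561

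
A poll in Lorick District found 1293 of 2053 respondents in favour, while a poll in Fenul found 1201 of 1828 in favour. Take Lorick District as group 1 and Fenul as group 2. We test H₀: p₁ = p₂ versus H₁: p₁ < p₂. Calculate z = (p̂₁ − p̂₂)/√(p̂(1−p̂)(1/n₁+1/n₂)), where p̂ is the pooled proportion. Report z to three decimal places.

p̂₁ = 1293/2053 = 0.62981, p̂₂ = 1201/1828 = 0.65700.
Pooled p̂ = (1293+1201)/(2053+1828) = 2494/3881 = 0.64262.
SE = √(0.22966 × 0.00103414) = 0.01541.
z = (0.62981 − 0.65700)/0.01541 = -0.02719/0.01541 = -1.764.

z = -1.764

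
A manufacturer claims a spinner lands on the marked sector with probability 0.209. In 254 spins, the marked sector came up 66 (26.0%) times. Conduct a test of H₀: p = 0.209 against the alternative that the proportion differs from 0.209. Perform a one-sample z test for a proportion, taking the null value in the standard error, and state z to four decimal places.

z = 1.9929

p̂ = 66/254 ≈ 0.259843.
Standard error under H₀: √(0.209×0.791/254) = 0.025512.
z = (0.259843 − 0.209)/0.025512 = 0.050843/0.025512 = 1.9929.
p-value = 2·P(Z > 1.993) ≈ 0.0463.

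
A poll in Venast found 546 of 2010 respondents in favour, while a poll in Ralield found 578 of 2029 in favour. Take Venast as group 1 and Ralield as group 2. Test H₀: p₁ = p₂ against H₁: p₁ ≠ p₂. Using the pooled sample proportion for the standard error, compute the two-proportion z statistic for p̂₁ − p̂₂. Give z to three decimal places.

p̂₁ = 546/2010 = 0.27164, p̂₂ = 578/2029 = 0.28487.
Pooled p̂ = (546+578)/(2010+2029) = 1124/4039 = 0.27829.
SE = √(p̂(1−p̂)(1/n₁+1/n₂)) = √(0.27829·0.72171·0.000990366) = √(0.000198908) = 0.01410.
z = (0.27164 − 0.28487)/0.01410 = -0.01323/0.01410 = -0.938.
p-value = 2·P(Z > 0.938) ≈ 0.3483.

z = -0.938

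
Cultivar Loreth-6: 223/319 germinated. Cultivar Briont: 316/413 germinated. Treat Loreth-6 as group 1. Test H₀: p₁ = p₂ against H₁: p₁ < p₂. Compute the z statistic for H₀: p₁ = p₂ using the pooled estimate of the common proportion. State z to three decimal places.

p̂₁ = 223/319 = 0.69906, p̂₂ = 316/413 = 0.76513.
Pooled p̂ = (223+316)/(319+413) = 539/732 = 0.73634.
SE = √(p̂(1−p̂)(1/n₁+1/n₂)) = √(0.73634·0.26366·0.0055561) = √(0.00107868) = 0.03284.
z = (0.69906 − 0.76513)/0.03284 = -0.06607/0.03284 = -2.012.

z = -2.012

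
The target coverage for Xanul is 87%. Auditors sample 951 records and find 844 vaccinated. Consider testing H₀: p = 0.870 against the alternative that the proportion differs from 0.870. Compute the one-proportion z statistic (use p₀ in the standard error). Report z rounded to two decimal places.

p̂ = 844/951 = 0.88749.
Under H₀, SE = √(0.87·0.13/951) = √(0.000118927) = 0.01091.
z = (0.88749 − 0.87)/0.01091 = 0.01749/0.01091 = 1.60.
p-value = 2·P(Z > 1.604) ≈ 0.1088.

z = 1.60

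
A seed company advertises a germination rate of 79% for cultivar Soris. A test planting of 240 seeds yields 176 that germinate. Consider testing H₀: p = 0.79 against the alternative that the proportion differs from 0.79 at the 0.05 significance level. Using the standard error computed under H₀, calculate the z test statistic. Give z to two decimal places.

p̂ = 176/240 ≈ 0.7333.
Under H₀, SE = √(0.79·0.21/240) = √(0.00069125) = 0.0263.
z = (0.7333 − 0.79)/0.0263 = -0.0567/0.0263 = -2.16.
Two-sided p-value ≈ 2·Φ(−2.155) = 0.0311. With α = 0.05, reject H₀.

z = -2.16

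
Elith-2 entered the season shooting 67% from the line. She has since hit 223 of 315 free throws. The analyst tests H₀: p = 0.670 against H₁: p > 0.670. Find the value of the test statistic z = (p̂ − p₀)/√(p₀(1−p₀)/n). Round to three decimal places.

z = 1.432

p̂ = 223/315 ≈ 0.70794.
SE = √(p₀(1−p₀)/n) = √(0.2211/315) = 0.02649.
z = (0.70794 − 0.67)/0.02649 = 0.03794/0.02649 = 1.432.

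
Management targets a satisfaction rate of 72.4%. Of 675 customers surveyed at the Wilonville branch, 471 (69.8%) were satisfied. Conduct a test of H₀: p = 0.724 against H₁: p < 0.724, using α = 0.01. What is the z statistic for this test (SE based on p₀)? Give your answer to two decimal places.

z = -1.52

p̂ = 471/675 = 0.6978.
Under H₀, SE = √(0.724·0.276/675) = √(0.000296036) = 0.0172.
z = (0.6978 − 0.724)/0.0172 = -0.0262/0.0172 = -1.52.
p-value = P(Z < -1.524) ≈ 0.0637; since p > α = 0.01, fail to reject H₀.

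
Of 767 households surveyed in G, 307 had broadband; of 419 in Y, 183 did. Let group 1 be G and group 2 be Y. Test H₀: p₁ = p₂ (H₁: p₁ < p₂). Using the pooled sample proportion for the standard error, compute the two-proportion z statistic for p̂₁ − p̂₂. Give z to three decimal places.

p̂₁ = 307/767 = 0.40026, p̂₂ = 183/419 = 0.43675.
Pooled p̂ = (307+183)/(767+419) = 490/1186 = 0.41315.
SE = √(0.242458 × 0.00369042) = 0.02991.
z = (0.40026 − 0.43675)/0.02991 = -0.03649/0.02991 = -1.220.
p-value = P(Z < -1.220) ≈ 0.1112.

z = -1.220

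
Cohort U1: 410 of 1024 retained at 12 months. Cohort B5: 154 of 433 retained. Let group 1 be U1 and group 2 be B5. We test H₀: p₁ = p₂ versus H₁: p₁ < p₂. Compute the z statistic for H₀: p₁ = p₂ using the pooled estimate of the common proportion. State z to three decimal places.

p̂₁ = 410/1024 ≈ 0.40039, p̂₂ = 154/433 ≈ 0.35566.
Pooled p̂ = (410+154)/(1024+433) = 564/1457 = 0.38710.
SE = √(0.237253 × 0.00328603) = 0.02792.
z = (0.40039 − 0.35566)/0.02792 = 0.04473/0.02792 = 1.602.
p-value = P(Z < 1.602) ≈ 0.9454.

z = 1.602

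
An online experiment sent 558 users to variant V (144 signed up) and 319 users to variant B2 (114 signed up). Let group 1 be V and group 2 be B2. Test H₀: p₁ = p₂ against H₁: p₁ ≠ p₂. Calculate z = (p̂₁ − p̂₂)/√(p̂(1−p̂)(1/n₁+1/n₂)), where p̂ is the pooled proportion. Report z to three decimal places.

p̂₁ = 144/558 ≈ 0.25806, p̂₂ = 114/319 ≈ 0.35737.
Pooled p̂ = (144+114)/(558+319) = 258/877 = 0.29418.
SE = √(p̂(1−p̂)(1/n₁+1/n₂)) = √(0.29418·0.70582·0.00492691) = √(0.00102302) = 0.03198.
z = (0.25806 − 0.35737)/0.03198 = -0.09931/0.03198 = -3.105.
Two-sided p-value ≈ 2·Φ(−3.105) = 0.0019.

z = -3.105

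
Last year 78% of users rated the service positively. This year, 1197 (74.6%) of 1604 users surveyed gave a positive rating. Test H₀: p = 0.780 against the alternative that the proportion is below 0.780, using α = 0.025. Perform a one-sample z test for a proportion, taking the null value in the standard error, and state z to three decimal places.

p̂ = 1197/1604 ≈ 0.746259.
Standard error under H₀: √(0.78×0.22/1604) = 0.010343.
z = (0.746259 − 0.78)/0.010343 = -0.033741/0.010343 = -3.262.
p-value = P(Z < -3.262) ≈ 0.0006; since p < α = 0.025, reject H₀.

z = -3.262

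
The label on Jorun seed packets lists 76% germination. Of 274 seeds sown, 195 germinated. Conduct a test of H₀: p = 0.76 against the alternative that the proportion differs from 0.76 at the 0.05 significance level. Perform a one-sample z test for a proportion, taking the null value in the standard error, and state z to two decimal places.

z = -1.87

p̂ = 195/274 ≈ 0.7117.
Under H₀, SE = √(0.76·0.24/274) = √(0.000665693) = 0.0258.
z = (0.7117 − 0.76)/0.0258 = -0.0483/0.0258 = -1.87.
Two-sided p-value ≈ 2·Φ(−1.873) = 0.0611, so at α = 0.05 we fail to reject H₀.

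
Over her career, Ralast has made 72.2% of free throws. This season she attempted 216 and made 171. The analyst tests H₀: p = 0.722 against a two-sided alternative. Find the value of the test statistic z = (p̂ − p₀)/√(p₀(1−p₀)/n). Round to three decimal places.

z = 2.285

p̂ = 171/216 = 0.791667.
Under H₀, SE = √(0.722·0.278/216) = √(0.000929241) = 0.030483.
z = (0.791667 − 0.722)/0.030483 = 0.069667/0.030483 = 2.285.
Two-sided p-value ≈ 2·Φ(−2.285) = 0.0223.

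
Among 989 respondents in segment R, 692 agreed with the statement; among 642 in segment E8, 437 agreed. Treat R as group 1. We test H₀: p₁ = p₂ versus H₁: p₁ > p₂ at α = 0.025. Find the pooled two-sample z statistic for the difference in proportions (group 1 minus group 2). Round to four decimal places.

p̂₁ = 692/989 = 0.699697, p̂₂ = 437/642 = 0.680685.
Pooled p̂ = (692+437)/(989+642) = 1129/1631 = 0.692213.
SE = √(0.213054 × 0.00256875) = 0.023394.
z = (0.699697 − 0.680685)/0.023394 = 0.019012/0.023394 = 0.8127.
p-value = P(Z > 0.813) ≈ 0.2082. With α = 0.025, fail to reject H₀.

z = 0.8127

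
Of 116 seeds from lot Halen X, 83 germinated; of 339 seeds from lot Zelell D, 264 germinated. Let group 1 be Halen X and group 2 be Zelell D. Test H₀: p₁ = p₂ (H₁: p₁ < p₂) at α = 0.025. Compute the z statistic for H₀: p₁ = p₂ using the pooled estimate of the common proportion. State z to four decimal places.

z = -1.3819

p̂₁ = 83/116 ≈ 0.715517, p̂₂ = 264/339 ≈ 0.778761.
Pooled p̂ = (83+264)/(116+339) = 347/455 = 0.762637.
SE = √(p̂(1−p̂)(1/n₁+1/n₂)) = √(0.762637·0.237363·0.0115705) = √(0.00209452) = 0.045766.
z = (0.715517 − 0.778761)/0.045766 = -0.063244/0.045766 = -1.3819.
p-value = P(Z < -1.382) ≈ 0.0835; since p > α = 0.025, fail to reject H₀.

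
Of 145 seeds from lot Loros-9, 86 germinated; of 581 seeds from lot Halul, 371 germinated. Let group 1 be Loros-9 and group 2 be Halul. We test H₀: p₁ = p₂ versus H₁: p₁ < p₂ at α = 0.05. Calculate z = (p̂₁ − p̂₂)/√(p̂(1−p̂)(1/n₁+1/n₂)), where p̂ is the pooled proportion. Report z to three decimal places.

z = -1.014

p̂₁ = 86/145 = 0.59310, p̂₂ = 371/581 = 0.63855.
Pooled p̂ = (86+371)/(145+581) = 457/726 = 0.62948.
SE = √(0.233236 × 0.00861772) = 0.04483.
z = (0.59310 − 0.63855)/0.04483 = -0.04545/0.04483 = -1.014.
p-value = P(Z < -1.014) ≈ 0.1553; since p > α = 0.05, fail to reject H₀.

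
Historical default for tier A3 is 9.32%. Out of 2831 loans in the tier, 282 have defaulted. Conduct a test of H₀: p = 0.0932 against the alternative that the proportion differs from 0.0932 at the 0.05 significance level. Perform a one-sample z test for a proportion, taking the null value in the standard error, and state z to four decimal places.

p̂ = 282/2831 = 0.0996114.
Standard error under H₀: √(0.0932×0.9068/2831) = 0.0054638.
z = (0.0996114 − 0.0932)/0.0054638 = 0.0064114/0.0054638 = 1.1734.
p-value = 2·P(Z > 1.173) ≈ 0.2406. With α = 0.05, fail to reject H₀.

z = 1.1734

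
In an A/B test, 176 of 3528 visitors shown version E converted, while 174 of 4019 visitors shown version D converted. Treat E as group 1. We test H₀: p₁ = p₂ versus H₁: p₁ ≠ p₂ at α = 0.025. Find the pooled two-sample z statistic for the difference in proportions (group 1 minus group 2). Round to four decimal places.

z = 1.3587

p̂₁ = 176/3528 ≈ 0.0498866, p̂₂ = 174/4019 ≈ 0.0432944.
Pooled p̂ = (176+174)/(3528+4019) = 350/7547 = 0.0463760.
SE = √(p̂(1−p̂)(1/n₁+1/n₂)) = √(0.0463760·0.9536240·0.000532265) = √(2.35396e-05) = 0.0048518.
z = (0.0498866 − 0.0432944)/0.0048518 = 0.0065922/0.0048518 = 1.3587.
Two-sided p-value ≈ 2·Φ(−1.359) = 0.1742; since p > α = 0.025, fail to reject H₀.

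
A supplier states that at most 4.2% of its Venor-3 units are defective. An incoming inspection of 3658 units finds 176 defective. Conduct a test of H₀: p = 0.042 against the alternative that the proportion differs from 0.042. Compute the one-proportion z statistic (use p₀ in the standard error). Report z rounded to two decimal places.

p̂ = 176/3658 = 0.04811.
Standard error under H₀: √(0.042×0.958/3658) = 0.00332.
z = (0.04811 − 0.042)/0.00332 = 0.00611/0.00332 = 1.84.

z = 1.84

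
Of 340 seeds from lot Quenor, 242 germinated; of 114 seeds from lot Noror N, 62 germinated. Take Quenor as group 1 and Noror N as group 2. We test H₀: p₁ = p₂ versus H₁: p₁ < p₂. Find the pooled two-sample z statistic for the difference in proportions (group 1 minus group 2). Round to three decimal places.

z = 3.298

p̂₁ = 242/340 = 0.71176, p̂₂ = 62/114 = 0.54386.
Pooled p̂ = (242+62)/(340+114) = 304/454 = 0.66960.
SE = √(p̂(1−p̂)(1/n₁+1/n₂)) = √(0.66960·0.33040·0.0117131) = √(0.00259134) = 0.05091.
z = (0.71176 − 0.54386)/0.05091 = 0.16790/0.05091 = 3.298.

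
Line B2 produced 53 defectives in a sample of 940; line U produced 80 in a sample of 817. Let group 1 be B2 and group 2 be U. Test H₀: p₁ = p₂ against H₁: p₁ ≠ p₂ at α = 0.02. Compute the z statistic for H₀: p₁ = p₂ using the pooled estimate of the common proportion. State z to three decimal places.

z = -3.283

p̂₁ = 53/940 ≈ 0.056383, p̂₂ = 80/817 ≈ 0.097919.
Pooled p̂ = (53+80)/(940+817) = 133/1757 = 0.075697.
SE = √(0.0699671 × 0.00228782) = 0.012652.
z = (0.056383 − 0.097919)/0.012652 = -0.041536/0.012652 = -3.283.
p-value = 2·P(Z > 3.283) ≈ 0.0010; since p < α = 0.02, reject H₀.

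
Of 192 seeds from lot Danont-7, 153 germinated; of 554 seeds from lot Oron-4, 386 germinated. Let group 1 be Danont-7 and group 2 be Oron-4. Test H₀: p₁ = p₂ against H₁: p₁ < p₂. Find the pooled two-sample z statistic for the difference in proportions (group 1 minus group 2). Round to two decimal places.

p̂₁ = 153/192 = 0.7969, p̂₂ = 386/554 = 0.6968.
Pooled p̂ = (153+386)/(192+554) = 539/746 = 0.7225.
SE = √(p̂(1−p̂)(1/n₁+1/n₂)) = √(0.7225·0.2775·0.00701339) = √(0.00140608) = 0.0375.
z = (0.7969 − 0.6968)/0.0375 = 0.1001/0.0375 = 2.67.
p-value = P(Z < 2.670) ≈ 0.9962.

z = 2.67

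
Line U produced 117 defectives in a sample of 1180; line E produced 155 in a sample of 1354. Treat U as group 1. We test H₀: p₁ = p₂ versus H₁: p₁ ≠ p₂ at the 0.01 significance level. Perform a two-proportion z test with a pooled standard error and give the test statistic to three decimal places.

p̂₁ = 117/1180 ≈ 0.09915, p̂₂ = 155/1354 ≈ 0.11448.
Pooled p̂ = (117+155)/(1180+1354) = 272/2534 = 0.10734.
SE = √(0.0958183 × 0.00158601) = 0.01233.
z = (0.09915 − 0.11448)/0.01233 = -0.01533/0.01233 = -1.243.
p-value = 2·P(Z > 1.243) ≈ 0.2139. With α = 0.01, fail to reject H₀.

z = -1.243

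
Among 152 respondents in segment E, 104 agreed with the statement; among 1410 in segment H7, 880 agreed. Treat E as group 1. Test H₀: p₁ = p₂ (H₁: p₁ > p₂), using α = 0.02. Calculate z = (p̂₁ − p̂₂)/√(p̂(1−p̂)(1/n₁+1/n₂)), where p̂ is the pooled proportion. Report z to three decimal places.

z = 1.458

p̂₁ = 104/152 ≈ 0.68421, p̂₂ = 880/1410 ≈ 0.62411.
Pooled p̂ = (104+880)/(152+1410) = 984/1562 = 0.62996.
SE = √(p̂(1−p̂)(1/n₁+1/n₂)) = √(0.62996·0.37004·0.00728817) = √(0.00169894) = 0.04122.
z = (0.68421 − 0.62411)/0.04122 = 0.06010/0.04122 = 1.458.
p-value = P(Z > 1.458) ≈ 0.0724. With α = 0.02, fail to reject H₀.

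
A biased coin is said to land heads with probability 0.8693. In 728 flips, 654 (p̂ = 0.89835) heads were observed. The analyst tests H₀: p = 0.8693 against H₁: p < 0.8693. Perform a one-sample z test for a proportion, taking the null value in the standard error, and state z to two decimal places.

p̂ = 654/728 ≈ 0.8984.
SE = √(p₀(1−p₀)/n) = √(0.11362/728) = 0.0125.
z = (0.8984 − 0.8693)/0.0125 = 0.0291/0.0125 = 2.33.
p-value = P(Z < 2.325) ≈ 0.9900.

z = 2.33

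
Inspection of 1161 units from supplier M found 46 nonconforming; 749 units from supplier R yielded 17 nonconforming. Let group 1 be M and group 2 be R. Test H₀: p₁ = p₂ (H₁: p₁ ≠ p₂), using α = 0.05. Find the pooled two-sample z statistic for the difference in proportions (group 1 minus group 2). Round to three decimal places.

p̂₁ = 46/1161 ≈ 0.03962, p̂₂ = 17/749 ≈ 0.02270.
Pooled p̂ = (46+17)/(1161+749) = 63/1910 = 0.03298.
SE = √(p̂(1−p̂)(1/n₁+1/n₂)) = √(0.03298·0.96702·0.00219644) = √(7.00584e-05) = 0.00837.
z = (0.03962 − 0.02270)/0.00837 = 0.01692/0.00837 = 2.022.
Two-sided p-value ≈ 2·Φ(−2.022) = 0.0432. With α = 0.05, reject H₀.

z = 2.022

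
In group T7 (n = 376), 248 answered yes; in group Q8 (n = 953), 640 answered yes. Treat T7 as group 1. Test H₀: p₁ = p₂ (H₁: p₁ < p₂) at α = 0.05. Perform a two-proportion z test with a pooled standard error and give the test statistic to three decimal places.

z = -0.418

p̂₁ = 248/376 ≈ 0.65957, p̂₂ = 640/953 ≈ 0.67156.
Pooled p̂ = (248+640)/(376+953) = 888/1329 = 0.66817.
SE = √(0.221718 × 0.00370889) = 0.02868.
z = (0.65957 − 0.67156)/0.02868 = -0.01199/0.02868 = -0.418.
p-value = P(Z < -0.418) ≈ 0.3379; since p > α = 0.05, fail to reject H₀.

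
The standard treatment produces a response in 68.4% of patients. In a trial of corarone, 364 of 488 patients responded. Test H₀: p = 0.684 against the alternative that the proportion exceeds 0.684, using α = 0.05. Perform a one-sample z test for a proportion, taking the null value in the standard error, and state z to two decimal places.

z = 2.94

p̂ = 364/488 ≈ 0.74590.
SE = √(p₀(1−p₀)/n) = √(0.21614/488) = 0.02105.
z = (0.74590 − 0.684)/0.02105 = 0.06190/0.02105 = 2.94.
p-value = P(Z > 2.941) ≈ 0.0016. With α = 0.05, reject H₀.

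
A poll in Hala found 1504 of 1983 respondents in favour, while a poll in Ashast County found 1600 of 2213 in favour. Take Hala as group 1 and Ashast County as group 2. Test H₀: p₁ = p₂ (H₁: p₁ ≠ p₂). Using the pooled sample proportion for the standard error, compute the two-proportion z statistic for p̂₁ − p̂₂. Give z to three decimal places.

z = 2.613

p̂₁ = 1504/1983 = 0.758447, p̂₂ = 1600/2213 = 0.723000.
Pooled p̂ = (1504+1600)/(1983+2213) = 3104/4196 = 0.739752.
SE = √(p̂(1−p̂)(1/n₁+1/n₂)) = √(0.739752·0.260248·0.000956162) = √(0.000184079) = 0.013568.
z = (0.758447 − 0.723000)/0.013568 = 0.035447/0.013568 = 2.613.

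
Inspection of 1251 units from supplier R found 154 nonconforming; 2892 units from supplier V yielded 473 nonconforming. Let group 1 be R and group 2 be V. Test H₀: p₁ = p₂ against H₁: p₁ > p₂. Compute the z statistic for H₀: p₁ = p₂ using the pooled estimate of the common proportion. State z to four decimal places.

p̂₁ = 154/1251 ≈ 0.12310152, p̂₂ = 473/2892 ≈ 0.16355463.
Pooled p̂ = (154+473)/(1251+2892) = 627/4143 = 0.15133961.
SE = √(p̂(1−p̂)(1/n₁+1/n₂)) = √(0.15133961·0.84866039·0.00114514) = √(0.000147077) = 0.01212755.
z = (0.12310152 − 0.16355463)/0.01212755 = -0.04045311/0.01212755 = -3.3356.
p-value = P(Z > -3.336) ≈ 0.9996.

z = -3.3356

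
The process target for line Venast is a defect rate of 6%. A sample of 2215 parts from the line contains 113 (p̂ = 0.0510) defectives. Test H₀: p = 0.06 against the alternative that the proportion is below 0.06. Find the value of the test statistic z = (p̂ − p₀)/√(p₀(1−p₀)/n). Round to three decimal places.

p̂ = 113/2215 = 0.051016.
Standard error under H₀: √(0.06×0.94/2215) = 0.005046.
z = (0.051016 − 0.06)/0.005046 = -0.008984/0.005046 = -1.780.
p-value = P(Z < -1.780) ≈ 0.0375.

z = -1.780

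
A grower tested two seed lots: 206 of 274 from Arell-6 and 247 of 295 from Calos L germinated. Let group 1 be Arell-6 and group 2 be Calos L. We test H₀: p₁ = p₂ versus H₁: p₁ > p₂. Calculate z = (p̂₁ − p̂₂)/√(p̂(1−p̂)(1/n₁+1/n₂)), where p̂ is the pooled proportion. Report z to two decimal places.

p̂₁ = 206/274 ≈ 0.7518, p̂₂ = 247/295 ≈ 0.8373.
Pooled p̂ = (206+247)/(274+295) = 453/569 = 0.7961.
SE = √(p̂(1−p̂)(1/n₁+1/n₂)) = √(0.7961·0.2039·0.00703947) = √(0.00114254) = 0.0338.
z = (0.7518 − 0.8373)/0.0338 = -0.0855/0.0338 = -2.53.

z = -2.53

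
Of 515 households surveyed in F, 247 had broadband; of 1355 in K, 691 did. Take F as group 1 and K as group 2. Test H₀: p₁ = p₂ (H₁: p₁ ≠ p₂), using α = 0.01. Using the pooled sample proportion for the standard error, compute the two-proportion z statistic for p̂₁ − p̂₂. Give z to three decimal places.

z = -1.173

p̂₁ = 247/515 ≈ 0.47961, p̂₂ = 691/1355 ≈ 0.50996.
Pooled p̂ = (247+691)/(515+1355) = 938/1870 = 0.50160.
SE = √(p̂(1−p̂)(1/n₁+1/n₂)) = √(0.50160·0.49840·0.00267975) = √(0.000669932) = 0.02588.
z = (0.47961 − 0.50996)/0.02588 = -0.03035/0.02588 = -1.173.
p-value = 2·P(Z > 1.173) ≈ 0.2409. With α = 0.01, fail to reject H₀.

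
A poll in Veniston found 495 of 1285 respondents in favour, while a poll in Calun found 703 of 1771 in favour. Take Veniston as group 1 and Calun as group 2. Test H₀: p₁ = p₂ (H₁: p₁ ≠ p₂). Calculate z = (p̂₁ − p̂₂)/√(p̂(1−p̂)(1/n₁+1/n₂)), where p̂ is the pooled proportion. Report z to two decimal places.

p̂₁ = 495/1285 = 0.3852, p̂₂ = 703/1771 = 0.3970.
Pooled p̂ = (495+703)/(1285+1771) = 1198/3056 = 0.3920.
SE = √(0.238339 × 0.00134286) = 0.0179.
z = (0.3852 − 0.3970)/0.0179 = -0.0118/0.0179 = -0.66.

z = -0.66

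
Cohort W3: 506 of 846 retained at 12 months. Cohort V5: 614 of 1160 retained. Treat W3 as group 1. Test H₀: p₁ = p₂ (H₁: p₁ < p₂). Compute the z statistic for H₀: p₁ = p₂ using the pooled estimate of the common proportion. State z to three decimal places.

p̂₁ = 506/846 ≈ 0.598109, p̂₂ = 614/1160 ≈ 0.529310.
Pooled p̂ = (506+614)/(846+1160) = 1120/2006 = 0.558325.
SE = √(p̂(1−p̂)(1/n₁+1/n₂)) = √(0.558325·0.441675·0.0020441) = √(0.000504072) = 0.022452.
z = (0.598109 − 0.529310)/0.022452 = 0.068799/0.022452 = 3.064.
p-value = P(Z < 3.064) ≈ 0.9989.

z = 3.064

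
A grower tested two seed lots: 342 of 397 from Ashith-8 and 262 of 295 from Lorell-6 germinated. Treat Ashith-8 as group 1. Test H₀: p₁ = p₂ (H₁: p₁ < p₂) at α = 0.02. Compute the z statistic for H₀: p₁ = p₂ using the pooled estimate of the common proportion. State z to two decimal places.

p̂₁ = 342/397 = 0.8615, p̂₂ = 262/295 = 0.8881.
Pooled p̂ = (342+262)/(397+295) = 604/692 = 0.8728.
SE = √(0.110996 × 0.00590872) = 0.0256.
z = (0.8615 − 0.8881)/0.0256 = -0.0266/0.0256 = -1.04.
p-value = P(Z < -1.042) ≈ 0.1488, so at α = 0.02 we fail to reject H₀.

z = -1.04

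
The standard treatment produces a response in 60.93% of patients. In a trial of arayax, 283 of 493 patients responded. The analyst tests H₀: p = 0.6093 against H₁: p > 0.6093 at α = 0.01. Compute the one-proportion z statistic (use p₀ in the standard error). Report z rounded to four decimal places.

p̂ = 283/493 ≈ 0.574037.
SE = √(p₀(1−p₀)/n) = √(0.23805/493) = 0.021974.
z = (0.574037 − 0.6093)/0.021974 = -0.035263/0.021974 = -1.6048.
p-value = P(Z > -1.605) ≈ 0.9457. With α = 0.01, fail to reject H₀.

z = -1.6048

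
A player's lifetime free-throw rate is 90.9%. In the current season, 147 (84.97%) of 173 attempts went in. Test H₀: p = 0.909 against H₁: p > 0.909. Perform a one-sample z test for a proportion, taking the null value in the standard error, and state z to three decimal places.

p̂ = 147/173 = 0.84971.
SE = √(p₀(1−p₀)/n) = √(0.082719/173) = 0.02187.
z = (0.84971 − 0.909)/0.02187 = -0.05929/0.02187 = -2.711.

z = -2.711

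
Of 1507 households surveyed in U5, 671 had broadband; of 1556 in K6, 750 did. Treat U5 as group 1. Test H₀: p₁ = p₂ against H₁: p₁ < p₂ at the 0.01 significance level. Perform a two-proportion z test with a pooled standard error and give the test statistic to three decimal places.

z = -2.039

p̂₁ = 671/1507 = 0.44526, p̂₂ = 750/1556 = 0.48201.
Pooled p̂ = (671+750)/(1507+1556) = 1421/3063 = 0.46392.
SE = √(p̂(1−p̂)(1/n₁+1/n₂)) = √(0.46392·0.53608·0.00130624) = √(0.000324861) = 0.01802.
z = (0.44526 − 0.48201)/0.01802 = -0.03675/0.01802 = -2.039.
p-value = P(Z < -2.039) ≈ 0.0207. With α = 0.01, fail to reject H₀.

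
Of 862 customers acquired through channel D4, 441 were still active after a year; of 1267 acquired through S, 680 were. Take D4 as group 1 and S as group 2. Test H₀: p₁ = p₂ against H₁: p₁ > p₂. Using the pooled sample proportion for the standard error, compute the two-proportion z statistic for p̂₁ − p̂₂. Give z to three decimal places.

z = -1.139

p̂₁ = 441/862 ≈ 0.51160, p̂₂ = 680/1267 ≈ 0.53670.
Pooled p̂ = (441+680)/(862+1267) = 1121/2129 = 0.52654.
SE = √(p̂(1−p̂)(1/n₁+1/n₂)) = √(0.52654·0.47346·0.00194936) = √(0.000485967) = 0.02204.
z = (0.51160 − 0.53670)/0.02204 = -0.02510/0.02204 = -1.139.
p-value = P(Z > -1.139) ≈ 0.8726.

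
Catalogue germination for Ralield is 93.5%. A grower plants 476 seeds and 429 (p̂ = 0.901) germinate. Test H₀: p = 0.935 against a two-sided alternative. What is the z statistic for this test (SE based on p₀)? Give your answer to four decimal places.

z = -2.9859

p̂ = 429/476 = 0.9012605.
Under H₀, SE = √(0.935·0.065/476) = √(0.000127679) = 0.0112995.
z = (0.9012605 − 0.935)/0.0112995 = -0.0337395/0.0112995 = -2.9859.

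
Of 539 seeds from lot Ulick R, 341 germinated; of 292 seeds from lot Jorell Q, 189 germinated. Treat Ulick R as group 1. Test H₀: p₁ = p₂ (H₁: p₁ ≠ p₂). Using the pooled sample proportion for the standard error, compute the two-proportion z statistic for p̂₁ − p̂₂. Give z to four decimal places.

p̂₁ = 341/539 = 0.632653, p̂₂ = 189/292 = 0.647260.
Pooled p̂ = (341+189)/(539+292) = 530/831 = 0.637786.
SE = √(p̂(1−p̂)(1/n₁+1/n₂)) = √(0.637786·0.362214·0.00527995) = √(0.00121975) = 0.034925.
z = (0.632653 − 0.647260)/0.034925 = -0.014607/0.034925 = -0.4182.
p-value = 2·P(Z > 0.418) ≈ 0.6758.

z = -0.4182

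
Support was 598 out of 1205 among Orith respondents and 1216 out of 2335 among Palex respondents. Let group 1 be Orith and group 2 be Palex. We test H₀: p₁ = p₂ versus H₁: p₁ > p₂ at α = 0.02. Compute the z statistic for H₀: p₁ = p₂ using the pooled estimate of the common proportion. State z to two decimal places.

z = -1.38

p̂₁ = 598/1205 ≈ 0.4963, p̂₂ = 1216/2335 ≈ 0.5208.
Pooled p̂ = (598+1216)/(1205+2335) = 1814/3540 = 0.5124.
SE = √(p̂(1−p̂)(1/n₁+1/n₂)) = √(0.5124·0.4876·0.00125814) = √(0.000314341) = 0.0177.
z = (0.4963 − 0.5208)/0.0177 = -0.0245/0.0177 = -1.38.
p-value = P(Z > -1.382) ≈ 0.9165. With α = 0.02, fail to reject H₀.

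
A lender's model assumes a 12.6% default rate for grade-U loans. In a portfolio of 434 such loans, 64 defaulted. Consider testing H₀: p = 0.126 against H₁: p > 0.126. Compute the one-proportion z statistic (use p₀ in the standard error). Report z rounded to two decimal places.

p̂ = 64/434 = 0.1475.
SE = √(p₀(1−p₀)/n) = √(0.11012/434) = 0.0159.
z = (0.1475 − 0.126)/0.0159 = 0.0215/0.0159 = 1.35.

z = 1.35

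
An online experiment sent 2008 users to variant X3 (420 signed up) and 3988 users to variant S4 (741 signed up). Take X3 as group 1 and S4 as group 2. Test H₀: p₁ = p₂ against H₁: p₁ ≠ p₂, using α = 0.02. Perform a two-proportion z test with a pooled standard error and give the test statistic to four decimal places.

z = 2.1601

p̂₁ = 420/2008 ≈ 0.2091633, p̂₂ = 741/3988 ≈ 0.1858074.
Pooled p̂ = (420+741)/(2008+3988) = 1161/5996 = 0.1936291.
SE = √(p̂(1−p̂)(1/n₁+1/n₂)) = √(0.1936291·0.8063709·0.00074876) = √(0.000116909) = 0.0108124.
z = (0.2091633 − 0.1858074)/0.0108124 = 0.0233559/0.0108124 = 2.1601.
Two-sided p-value ≈ 2·Φ(−2.160) = 0.0308. With α = 0.02, fail to reject H₀.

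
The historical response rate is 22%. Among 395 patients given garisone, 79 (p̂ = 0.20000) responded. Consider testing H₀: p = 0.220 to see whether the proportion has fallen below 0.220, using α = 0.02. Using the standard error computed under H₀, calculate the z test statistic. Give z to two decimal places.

p̂ = 79/395 = 0.2000.
Under H₀, SE = √(0.22·0.78/395) = √(0.00043443) = 0.0208.
z = (0.2000 − 0.22)/0.0208 = -0.0200/0.0208 = -0.96.
p-value = P(Z < -0.960) ≈ 0.1686; since p > α = 0.02, fail to reject H₀.

z = -0.96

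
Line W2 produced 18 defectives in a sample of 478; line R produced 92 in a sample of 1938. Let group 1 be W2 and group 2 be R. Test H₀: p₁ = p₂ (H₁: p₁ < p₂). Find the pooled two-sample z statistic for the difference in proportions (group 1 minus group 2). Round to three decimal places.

p̂₁ = 18/478 = 0.037657, p̂₂ = 92/1938 = 0.047472.
Pooled p̂ = (18+92)/(478+1938) = 110/2416 = 0.045530.
SE = √(p̂(1−p̂)(1/n₁+1/n₂)) = √(0.045530·0.954470·0.00260805) = √(0.000113337) = 0.010646.
z = (0.037657 − 0.047472)/0.010646 = -0.009815/0.010646 = -0.922.

z = -0.922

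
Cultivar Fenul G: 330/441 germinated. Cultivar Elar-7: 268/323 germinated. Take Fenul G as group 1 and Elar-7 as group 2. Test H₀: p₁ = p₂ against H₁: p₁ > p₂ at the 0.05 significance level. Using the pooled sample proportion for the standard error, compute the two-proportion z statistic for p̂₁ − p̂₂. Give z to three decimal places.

p̂₁ = 330/441 = 0.74830, p̂₂ = 268/323 = 0.82972.
Pooled p̂ = (330+268)/(441+323) = 598/764 = 0.78272.
SE = √(p̂(1−p̂)(1/n₁+1/n₂)) = √(0.78272·0.21728·0.00536355) = √(0.000912168) = 0.03020.
z = (0.74830 − 0.82972)/0.03020 = -0.08142/0.03020 = -2.696.
p-value = P(Z > -2.696) ≈ 0.9965, so at α = 0.05 we fail to reject H₀.

z = -2.696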